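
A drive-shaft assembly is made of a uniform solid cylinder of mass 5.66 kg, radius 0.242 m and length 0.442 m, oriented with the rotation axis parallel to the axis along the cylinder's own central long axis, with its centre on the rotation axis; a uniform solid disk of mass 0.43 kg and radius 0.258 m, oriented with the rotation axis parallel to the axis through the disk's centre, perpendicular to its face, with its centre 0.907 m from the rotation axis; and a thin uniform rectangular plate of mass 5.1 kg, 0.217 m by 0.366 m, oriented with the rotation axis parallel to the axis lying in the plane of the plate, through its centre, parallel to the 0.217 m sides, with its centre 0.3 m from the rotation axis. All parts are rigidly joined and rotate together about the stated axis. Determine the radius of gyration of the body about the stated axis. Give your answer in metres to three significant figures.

0.306

Solid cylinder: I_cm = (1/2)MR² = (1/2)(5.66)(0.242)² = 0.16574 kg·m²; axis through the centre, so I = 0.16574 kg·m².
Solid disk: I_cm = (1/2)MR² = (1/2)(0.43)(0.258)² = 0.014311 kg·m²; centre at d = 0.907 m, so the parallel axis theorem gives I = 0.014311 + (0.43)(0.907)² = 0.36805 kg·m².
Rectangular plate: I_cm = (1/12)Mb² = (1/12)(5.1)(0.366)² = 0.056931 kg·m²; centre at d = 0.3 m, so the parallel axis theorem gives I = 0.056931 + (5.1)(0.3)² = 0.51593 kg·m².
Total I = 1.0497 kg·m²; total mass M = 11.19 kg.
k = √(I/M) = √(1.0497/11.19) = 0.30628 m.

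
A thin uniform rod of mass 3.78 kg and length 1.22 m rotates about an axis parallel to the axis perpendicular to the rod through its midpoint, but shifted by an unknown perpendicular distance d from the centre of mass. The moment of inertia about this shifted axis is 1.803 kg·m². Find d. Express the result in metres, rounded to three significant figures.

0.594

About the centre-of-mass axis, I_cm = (1/12)ML² = (1/12)(3.78)(1.22)² = 0.46885 kg·m².
Parallel axis theorem: I = I_cm + Md², so Md² = 1.803 − 0.46885 = 1.3342 kg·m².
d = √(1.3342 / 3.78) = 0.5941 m.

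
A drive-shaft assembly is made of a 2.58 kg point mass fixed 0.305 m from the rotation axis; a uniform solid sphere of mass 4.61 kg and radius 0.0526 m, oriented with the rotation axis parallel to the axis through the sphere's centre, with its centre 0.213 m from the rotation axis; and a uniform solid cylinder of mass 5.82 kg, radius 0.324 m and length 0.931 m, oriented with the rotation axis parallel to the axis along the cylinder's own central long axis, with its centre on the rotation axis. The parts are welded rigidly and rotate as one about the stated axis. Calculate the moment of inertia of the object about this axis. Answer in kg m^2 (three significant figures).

0.760

Point mass: I_cm = 0; centre at d = 0.305 m, so the parallel axis theorem gives I = 0 + (2.58)(0.305)² = 0.24 kg m^2.
Solid sphere: I_cm = (2/5)MR² = (2/5)(4.61)(0.0526)² = 0.0051019 kg m^2; centre at d = 0.213 m, so the parallel axis theorem gives I = 0.0051019 + (4.61)(0.213)² = 0.21425 kg m^2.
Solid cylinder: I_cm = (1/2)MR² = (1/2)(5.82)(0.324)² = 0.30548 kg m^2; axis through the centre, so I = 0.30548 kg m^2.
Total I = 0.24 + 0.21425 + 0.30548 = 0.75974 kg m^2.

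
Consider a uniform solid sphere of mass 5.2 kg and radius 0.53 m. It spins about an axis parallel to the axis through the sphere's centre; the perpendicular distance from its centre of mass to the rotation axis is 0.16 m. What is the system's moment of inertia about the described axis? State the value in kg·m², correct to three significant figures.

I_cm = (2/5)MR² = (2/5)(5.2)(0.53)² = 0.58427 kg·m²; centre at d = 0.16 m, so I = I_cm + Md² gives I = 0.58427 + (5.2)(0.16)² = 0.71739 kg·m².

0.717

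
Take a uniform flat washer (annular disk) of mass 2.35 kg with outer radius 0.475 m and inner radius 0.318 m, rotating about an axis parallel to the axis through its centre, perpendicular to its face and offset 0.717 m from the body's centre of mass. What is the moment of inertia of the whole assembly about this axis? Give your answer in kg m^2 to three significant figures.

1.59

I_cm = (1/2)M(R²+r²) = (1/2)(2.35)[(0.475)² + (0.318)²] = 0.38393 kg m^2; centre at d = 0.717 m, so the parallel axis theorem gives I = 0.38393 + (2.35)(0.717)² = 1.592 kg m^2.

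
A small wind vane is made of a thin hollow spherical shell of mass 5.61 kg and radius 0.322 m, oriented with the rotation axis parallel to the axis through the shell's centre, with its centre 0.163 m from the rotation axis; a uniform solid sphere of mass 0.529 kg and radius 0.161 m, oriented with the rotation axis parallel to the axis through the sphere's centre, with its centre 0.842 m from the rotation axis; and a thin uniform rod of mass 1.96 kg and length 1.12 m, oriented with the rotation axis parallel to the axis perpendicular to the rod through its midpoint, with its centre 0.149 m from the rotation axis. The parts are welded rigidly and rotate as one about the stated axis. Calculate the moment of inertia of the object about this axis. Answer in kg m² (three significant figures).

Spherical shell: I_cm = (2/3)MR² = (2/3)(5.61)(0.322)² = 0.38778 kg m²; centre at d = 0.163 m, so the parallel axis theorem gives I = 0.38778 + (5.61)(0.163)² = 0.53683 kg m².
Solid sphere: I_cm = (2/5)MR² = (2/5)(0.529)(0.161)² = 0.0054849 kg m²; centre at d = 0.842 m, so the parallel axis theorem gives I = 0.0054849 + (0.529)(0.842)² = 0.38053 kg m².
Thin rod: I_cm = (1/12)ML² = (1/12)(1.96)(1.12)² = 0.20489 kg m²; centre at d = 0.149 m, so the parallel axis theorem gives I = 0.20489 + (1.96)(0.149)² = 0.2484 kg m².
Total I = 0.53683 + 0.38053 + 0.2484 = 1.1658 kg m².

1.17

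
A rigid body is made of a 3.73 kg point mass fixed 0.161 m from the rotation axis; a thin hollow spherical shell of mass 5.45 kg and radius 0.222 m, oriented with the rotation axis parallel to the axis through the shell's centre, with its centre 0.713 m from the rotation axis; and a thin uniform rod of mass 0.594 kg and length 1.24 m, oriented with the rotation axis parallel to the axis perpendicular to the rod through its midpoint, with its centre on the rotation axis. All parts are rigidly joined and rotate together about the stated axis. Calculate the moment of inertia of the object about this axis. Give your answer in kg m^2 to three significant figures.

Point mass: I_cm = 0; centre at d = 0.161 m, so I = I_cm + Md² gives I = 0 + (3.73)(0.161)² = 0.096685 kg m^2.
Spherical shell: I_cm = (2/3)MR² = (2/3)(5.45)(0.222)² = 0.17907 kg m^2; centre at d = 0.713 m, so I = I_cm + Md² gives I = 0.17907 + (5.45)(0.713)² = 2.9497 kg m^2.
Thin rod: I_cm = (1/12)ML² = (1/12)(0.594)(1.24)² = 0.076111 kg m^2; axis through the centre, so I = 0.076111 kg m^2.
Total I = 0.096685 + 2.9497 + 0.076111 = 3.1225 kg m^2.

3.12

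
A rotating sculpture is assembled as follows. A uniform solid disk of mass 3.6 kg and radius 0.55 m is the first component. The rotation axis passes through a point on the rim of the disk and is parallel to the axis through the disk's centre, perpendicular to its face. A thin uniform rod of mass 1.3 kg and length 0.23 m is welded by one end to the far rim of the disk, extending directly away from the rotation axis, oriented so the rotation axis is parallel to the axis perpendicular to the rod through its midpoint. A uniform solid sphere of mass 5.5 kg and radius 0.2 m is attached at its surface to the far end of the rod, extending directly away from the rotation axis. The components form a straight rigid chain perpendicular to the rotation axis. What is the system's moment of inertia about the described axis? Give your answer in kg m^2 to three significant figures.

16.5

Solid disk: I_cm = (1/2)MR² = (1/2)(3.6)(0.55)² = 0.5445 kg m^2; centre at d = 0.55 m, so the parallel axis theorem gives I = 0.5445 + (3.6)(0.55)² = 1.6335 kg m^2.
Thin rod: I_cm = (1/12)ML² = (1/12)(1.3)(0.23)² = 0.0057308 kg m^2; centre at d = 0.55 + 0.55 + 0.115 = 1.215 m, so the parallel axis theorem gives I = 0.0057308 + (1.3)(1.215)² = 1.9248 kg m^2.
Solid sphere: I_cm = (2/5)MR² = (2/5)(5.5)(0.2)² = 0.088 kg m^2; centre at d = 0.55 + 0.55 + 0.115 + 0.115 + 0.2 = 1.53 m, so the parallel axis theorem gives I = 0.088 + (5.5)(1.53)² = 12.963 kg m^2.
Total I = 1.6335 + 1.9248 + 12.963 = 16.521 kg m^2.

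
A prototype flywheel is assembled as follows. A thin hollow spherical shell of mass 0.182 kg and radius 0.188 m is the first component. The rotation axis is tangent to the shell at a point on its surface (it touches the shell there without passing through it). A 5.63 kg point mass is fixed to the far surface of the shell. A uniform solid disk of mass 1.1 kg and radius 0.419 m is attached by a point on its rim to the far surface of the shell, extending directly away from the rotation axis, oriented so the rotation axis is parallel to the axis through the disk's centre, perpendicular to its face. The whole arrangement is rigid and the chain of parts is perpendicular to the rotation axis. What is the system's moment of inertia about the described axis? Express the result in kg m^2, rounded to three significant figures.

Spherical shell: I_cm = (2/3)MR² = (2/3)(0.182)(0.188)² = 0.0042884 kg m^2; centre at d = 0.188 m, so I = I_cm + Md² gives I = 0.0042884 + (0.182)(0.188)² = 0.010721 kg m^2.
Point mass: I_cm = 0; centre at d = 0.188 + 0.188 = 0.376 m, so I = I_cm + Md² gives I = 0 + (5.63)(0.376)² = 0.79595 kg m^2.
Solid disk: I_cm = (1/2)MR² = (1/2)(1.1)(0.419)² = 0.096559 kg m^2; centre at d = 0.188 + 0.188 + 0.419 = 0.795 m, so I = I_cm + Md² gives I = 0.096559 + (1.1)(0.795)² = 0.79179 kg m^2.
Total I = 0.010721 + 0.79595 + 0.79179 = 1.5985 kg m^2.

1.60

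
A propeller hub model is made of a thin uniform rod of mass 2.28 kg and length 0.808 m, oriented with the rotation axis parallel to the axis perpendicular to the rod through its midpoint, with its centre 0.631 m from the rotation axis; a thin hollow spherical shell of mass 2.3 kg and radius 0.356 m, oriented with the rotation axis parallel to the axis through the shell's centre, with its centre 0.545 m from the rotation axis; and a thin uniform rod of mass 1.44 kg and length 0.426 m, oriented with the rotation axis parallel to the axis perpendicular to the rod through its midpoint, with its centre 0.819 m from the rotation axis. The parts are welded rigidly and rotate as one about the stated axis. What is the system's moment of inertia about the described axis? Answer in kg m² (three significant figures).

Thin rod: I_cm = (1/12)ML² = (1/12)(2.28)(0.808)² = 0.12404 kg m²; centre at d = 0.631 m, so the parallel axis theorem gives I = 0.12404 + (2.28)(0.631)² = 1.0319 kg m².
Spherical shell: I_cm = (2/3)MR² = (2/3)(2.3)(0.356)² = 0.19433 kg m²; centre at d = 0.545 m, so the parallel axis theorem gives I = 0.19433 + (2.3)(0.545)² = 0.87749 kg m².
Thin rod: I_cm = (1/12)ML² = (1/12)(1.44)(0.426)² = 0.021777 kg m²; centre at d = 0.819 m, so the parallel axis theorem gives I = 0.021777 + (1.44)(0.819)² = 0.98767 kg m².
Total I = 1.0319 + 0.87749 + 0.98767 = 2.897 kg m².

2.90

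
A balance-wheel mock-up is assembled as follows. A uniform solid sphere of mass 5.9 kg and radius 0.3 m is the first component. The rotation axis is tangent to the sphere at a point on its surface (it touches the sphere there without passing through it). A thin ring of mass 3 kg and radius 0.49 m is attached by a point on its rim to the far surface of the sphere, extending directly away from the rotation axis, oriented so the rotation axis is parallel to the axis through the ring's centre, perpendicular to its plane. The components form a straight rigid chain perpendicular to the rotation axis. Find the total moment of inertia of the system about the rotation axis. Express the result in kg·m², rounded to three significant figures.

5.03

Solid sphere: I_cm = (2/5)MR² = (2/5)(5.9)(0.3)² = 0.2124 kg·m²; centre at d = 0.3 m, so I = I_cm + Md² gives I = 0.2124 + (5.9)(0.3)² = 0.7434 kg·m².
Thin ring: I_cm = MR² = (3)(0.49)² = 0.7203 kg·m²; centre at d = 0.3 + 0.3 + 0.49 = 1.09 m, so I = I_cm + Md² gives I = 0.7203 + (3)(1.09)² = 4.2846 kg·m².
Total I = 0.7434 + 4.2846 = 5.028 kg·m².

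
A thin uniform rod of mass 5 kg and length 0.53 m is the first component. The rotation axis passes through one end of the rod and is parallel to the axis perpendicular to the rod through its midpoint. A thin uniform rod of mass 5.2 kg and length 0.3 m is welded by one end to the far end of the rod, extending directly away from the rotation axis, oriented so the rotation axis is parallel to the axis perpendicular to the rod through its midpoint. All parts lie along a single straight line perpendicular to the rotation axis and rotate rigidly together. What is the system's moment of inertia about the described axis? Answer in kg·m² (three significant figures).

Thin rod: I_cm = (1/12)ML² = (1/12)(5)(0.53)² = 0.11704 kg·m²; centre at d = 0.265 m, so the parallel axis theorem gives I = 0.11704 + (5)(0.265)² = 0.46817 kg·m².
Thin rod: I_cm = (1/12)ML² = (1/12)(5.2)(0.3)² = 0.039 kg·m²; centre at d = 0.265 + 0.265 + 0.15 = 0.68 m, so the parallel axis theorem gives I = 0.039 + (5.2)(0.68)² = 2.4435 kg·m².
Total I = 0.46817 + 2.4435 = 2.9116 kg·m².

2.91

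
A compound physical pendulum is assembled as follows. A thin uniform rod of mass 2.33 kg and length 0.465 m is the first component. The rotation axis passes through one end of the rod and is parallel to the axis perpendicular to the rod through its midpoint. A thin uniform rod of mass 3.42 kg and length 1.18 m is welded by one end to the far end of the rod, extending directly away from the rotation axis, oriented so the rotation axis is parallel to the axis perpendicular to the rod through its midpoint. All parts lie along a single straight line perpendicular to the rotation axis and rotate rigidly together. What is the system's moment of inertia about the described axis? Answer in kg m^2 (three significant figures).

Thin rod: I_cm = (1/12)ML² = (1/12)(2.33)(0.465)² = 0.041984 kg m^2; centre at d = 0.2325 m, so the parallel axis theorem gives I = 0.041984 + (2.33)(0.2325)² = 0.16793 kg m^2.
Thin rod: I_cm = (1/12)ML² = (1/12)(3.42)(1.18)² = 0.39683 kg m^2; centre at d = 0.2325 + 0.2325 + 0.59 = 1.055 m, so the parallel axis theorem gives I = 0.39683 + (3.42)(1.055)² = 4.2034 kg m^2.
Total I = 0.16793 + 4.2034 = 4.3713 kg m^2.

4.37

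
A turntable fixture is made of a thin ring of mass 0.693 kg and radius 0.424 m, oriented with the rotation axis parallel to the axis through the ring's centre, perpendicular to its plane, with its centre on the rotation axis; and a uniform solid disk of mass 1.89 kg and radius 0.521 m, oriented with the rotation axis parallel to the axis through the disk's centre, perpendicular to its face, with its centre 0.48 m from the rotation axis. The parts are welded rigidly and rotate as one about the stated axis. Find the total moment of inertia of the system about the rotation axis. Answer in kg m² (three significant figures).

Thin ring: I_cm = MR² = (0.693)(0.424)² = 0.12458 kg m²; axis through the centre, so I = 0.12458 kg m².
Solid disk: I_cm = (1/2)MR² = (1/2)(1.89)(0.521)² = 0.25651 kg m²; centre at d = 0.48 m, so the parallel axis theorem gives I = 0.25651 + (1.89)(0.48)² = 0.69197 kg m².
Total I = 0.12458 + 0.69197 = 0.81655 kg m².

0.817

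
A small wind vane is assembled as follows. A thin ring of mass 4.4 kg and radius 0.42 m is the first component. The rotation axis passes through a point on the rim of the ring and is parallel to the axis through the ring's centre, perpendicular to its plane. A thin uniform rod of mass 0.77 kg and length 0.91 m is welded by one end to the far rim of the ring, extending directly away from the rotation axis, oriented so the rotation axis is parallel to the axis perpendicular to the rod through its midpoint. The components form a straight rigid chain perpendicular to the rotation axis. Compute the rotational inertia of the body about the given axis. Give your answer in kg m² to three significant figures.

Thin ring: I_cm = MR² = (4.4)(0.42)² = 0.77616 kg m²; centre at d = 0.42 m, so the parallel axis theorem gives I = 0.77616 + (4.4)(0.42)² = 1.5523 kg m².
Thin rod: I_cm = (1/12)ML² = (1/12)(0.77)(0.91)² = 0.053136 kg m²; centre at d = 0.42 + 0.42 + 0.455 = 1.295 m, so the parallel axis theorem gives I = 0.053136 + (0.77)(1.295)² = 1.3444 kg m².
Total I = 1.5523 + 1.3444 = 2.8968 kg m².

2.90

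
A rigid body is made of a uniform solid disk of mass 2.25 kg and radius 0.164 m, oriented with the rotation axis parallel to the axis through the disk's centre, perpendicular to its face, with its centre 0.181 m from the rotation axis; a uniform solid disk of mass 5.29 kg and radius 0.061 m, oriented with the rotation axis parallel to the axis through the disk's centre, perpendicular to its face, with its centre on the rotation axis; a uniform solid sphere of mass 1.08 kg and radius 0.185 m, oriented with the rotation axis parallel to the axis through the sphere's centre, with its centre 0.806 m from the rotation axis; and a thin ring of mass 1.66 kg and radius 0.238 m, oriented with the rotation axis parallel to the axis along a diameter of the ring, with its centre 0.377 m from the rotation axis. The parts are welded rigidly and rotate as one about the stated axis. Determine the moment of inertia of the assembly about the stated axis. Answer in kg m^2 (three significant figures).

Solid disk: I_cm = (1/2)MR² = (1/2)(2.25)(0.164)² = 0.030258 kg m^2; centre at d = 0.181 m, so the parallel axis theorem gives I = 0.030258 + (2.25)(0.181)² = 0.10397 kg m^2.
Solid disk: I_cm = (1/2)MR² = (1/2)(5.29)(0.061)² = 0.009842 kg m^2; axis through the centre, so I = 0.009842 kg m^2.
Solid sphere: I_cm = (2/5)MR² = (2/5)(1.08)(0.185)² = 0.014785 kg m^2; centre at d = 0.806 m, so the parallel axis theorem gives I = 0.014785 + (1.08)(0.806)² = 0.71639 kg m^2.
Thin ring: I_cm = (1/2)MR² = (1/2)(1.66)(0.238)² = 0.047015 kg m^2; centre at d = 0.377 m, so the parallel axis theorem gives I = 0.047015 + (1.66)(0.377)² = 0.28295 kg m^2.
Total I = 0.10397 + 0.009842 + 0.71639 + 0.28295 = 1.1132 kg m^2.

1.11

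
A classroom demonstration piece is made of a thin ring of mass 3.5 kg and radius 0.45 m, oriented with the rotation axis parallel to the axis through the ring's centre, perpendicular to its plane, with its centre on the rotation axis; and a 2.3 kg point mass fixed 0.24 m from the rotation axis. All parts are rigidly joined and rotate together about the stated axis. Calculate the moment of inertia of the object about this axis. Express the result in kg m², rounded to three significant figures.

Thin ring: I_cm = MR² = (3.5)(0.45)² = 0.70875 kg m²; axis through the centre, so I = 0.70875 kg m².
Point mass: I_cm = 0; centre at d = 0.24 m, so the parallel axis theorem gives I = 0 + (2.3)(0.24)² = 0.13248 kg m².
Total I = 0.70875 + 0.13248 = 0.84123 kg m².

0.841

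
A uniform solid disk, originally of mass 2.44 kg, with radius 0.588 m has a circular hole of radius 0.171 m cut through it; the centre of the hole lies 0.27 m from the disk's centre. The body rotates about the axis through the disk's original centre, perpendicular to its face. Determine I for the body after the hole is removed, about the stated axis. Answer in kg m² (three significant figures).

Unpierced body about its centre: I₀ = (1/2)MR² = (1/2)(2.44)(0.588)² = 0.42181 kg m².
The removed disk has mass m = M·(r/R)² = (2.44)(0.171/0.588)² = 0.20636 kg (same uniform areal density).
Its moment of inertia about the rotation axis (parallel-axis theorem): I_hole = (1/2)mr² + md² = (1/2)(0.20636)(0.171)² + (0.20636)(0.27)² = 0.018061 kg m².
Treating the hole as negative mass, I = I₀ − I_hole = 0.42181 − 0.018061 = 0.40375 kg m².

0.404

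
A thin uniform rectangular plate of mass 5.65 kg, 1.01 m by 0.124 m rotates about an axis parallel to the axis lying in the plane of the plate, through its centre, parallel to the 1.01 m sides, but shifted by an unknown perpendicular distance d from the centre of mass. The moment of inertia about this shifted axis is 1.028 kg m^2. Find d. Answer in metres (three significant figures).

0.425

About the centre-of-mass axis, I_cm = (1/12)Mb² = (1/12)(5.65)(0.124)² = 0.0072395 kg m^2.
Parallel axis theorem: I = I_cm + Md², so Md² = 1.028 − 0.0072395 = 1.0208 kg m^2.
d = √(1.0208 / 5.65) = 0.42505 m.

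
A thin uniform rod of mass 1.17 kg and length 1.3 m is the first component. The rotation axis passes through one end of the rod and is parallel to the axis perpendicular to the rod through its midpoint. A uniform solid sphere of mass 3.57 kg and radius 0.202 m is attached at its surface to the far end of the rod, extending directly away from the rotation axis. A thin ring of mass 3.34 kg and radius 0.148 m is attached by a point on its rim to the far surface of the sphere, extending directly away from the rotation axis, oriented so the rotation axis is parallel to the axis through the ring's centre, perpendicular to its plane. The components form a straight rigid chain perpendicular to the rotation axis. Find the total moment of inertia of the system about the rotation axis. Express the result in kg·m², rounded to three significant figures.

Thin rod: I_cm = (1/12)ML² = (1/12)(1.17)(1.3)² = 0.16478 kg·m²; centre at d = 0.65 m, so the parallel axis theorem gives I = 0.16478 + (1.17)(0.65)² = 0.6591 kg·m².
Solid sphere: I_cm = (2/5)MR² = (2/5)(3.57)(0.202)² = 0.058268 kg·m²; centre at d = 0.65 + 0.65 + 0.202 = 1.502 m, so the parallel axis theorem gives I = 0.058268 + (3.57)(1.502)² = 8.1122 kg·m².
Thin ring: I_cm = MR² = (3.34)(0.148)² = 0.073159 kg·m²; centre at d = 0.65 + 0.65 + 0.202 + 0.202 + 0.148 = 1.852 m, so the parallel axis theorem gives I = 0.073159 + (3.34)(1.852)² = 11.529 kg·m².
Total I = 0.6591 + 8.1122 + 11.529 = 20.3 kg·m².

20.3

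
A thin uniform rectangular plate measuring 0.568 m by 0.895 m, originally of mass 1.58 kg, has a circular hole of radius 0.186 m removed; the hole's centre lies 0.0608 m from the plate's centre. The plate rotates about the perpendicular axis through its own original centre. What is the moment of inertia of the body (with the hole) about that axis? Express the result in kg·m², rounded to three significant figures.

Unpierced body about its centre: I₀ = (1/12)M(a²+b²) = (1/12)(1.58)[(0.568)² + (0.895)²] = 0.14795 kg·m².
The removed disk has mass m = M·πr²/(ab) = (1.58)·π(0.186)²/(0.568·0.895) = 0.3378 kg (same uniform areal density).
Its moment of inertia about the rotation axis (parallel-axis theorem): I_hole = (1/2)mr² + md² = (1/2)(0.3378)(0.186)² + (0.3378)(0.0608)² = 0.007092 kg·m².
Treating the hole as negative mass, I = I₀ − I_hole = 0.14795 − 0.007092 = 0.14086 kg·m².

0.141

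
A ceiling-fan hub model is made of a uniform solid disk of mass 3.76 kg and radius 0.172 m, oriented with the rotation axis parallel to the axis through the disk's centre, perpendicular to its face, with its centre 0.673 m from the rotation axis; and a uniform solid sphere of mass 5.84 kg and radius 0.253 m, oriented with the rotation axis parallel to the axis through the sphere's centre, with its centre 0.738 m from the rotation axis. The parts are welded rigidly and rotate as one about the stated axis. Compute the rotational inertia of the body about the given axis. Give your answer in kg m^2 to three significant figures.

5.09

Solid disk: I_cm = (1/2)MR² = (1/2)(3.76)(0.172)² = 0.055618 kg m^2; centre at d = 0.673 m, so I = I_cm + Md² gives I = 0.055618 + (3.76)(0.673)² = 1.7586 kg m^2.
Solid sphere: I_cm = (2/5)MR² = (2/5)(5.84)(0.253)² = 0.14953 kg m^2; centre at d = 0.738 m, so I = I_cm + Md² gives I = 0.14953 + (5.84)(0.738)² = 3.3302 kg m^2.
Total I = 1.7586 + 3.3302 = 5.0889 kg m^2.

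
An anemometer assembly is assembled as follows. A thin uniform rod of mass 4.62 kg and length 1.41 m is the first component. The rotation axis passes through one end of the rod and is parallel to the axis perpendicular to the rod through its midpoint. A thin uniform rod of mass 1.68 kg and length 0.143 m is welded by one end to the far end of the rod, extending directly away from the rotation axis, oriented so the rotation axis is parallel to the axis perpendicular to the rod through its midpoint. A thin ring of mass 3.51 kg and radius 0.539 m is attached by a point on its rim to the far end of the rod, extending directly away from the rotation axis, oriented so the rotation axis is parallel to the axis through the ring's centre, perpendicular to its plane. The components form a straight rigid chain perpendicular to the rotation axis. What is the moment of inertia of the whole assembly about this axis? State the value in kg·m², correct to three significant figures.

Thin rod: I_cm = (1/12)ML² = (1/12)(4.62)(1.41)² = 0.76542 kg·m²; centre at d = 0.705 m, so I = I_cm + Md² gives I = 0.76542 + (4.62)(0.705)² = 3.0617 kg·m².
Thin rod: I_cm = (1/12)ML² = (1/12)(1.68)(0.143)² = 0.0028629 kg·m²; centre at d = 0.705 + 0.705 + 0.0715 = 1.4815 m, so I = I_cm + Md² gives I = 0.0028629 + (1.68)(1.4815)² = 3.6902 kg·m².
Thin ring: I_cm = MR² = (3.51)(0.539)² = 1.0197 kg·m²; centre at d = 0.705 + 0.705 + 0.0715 + 0.0715 + 0.539 = 2.092 m, so I = I_cm + Md² gives I = 1.0197 + (3.51)(2.092)² = 16.381 kg·m².
Total I = 3.0617 + 3.6902 + 16.381 = 23.133 kg·m².

23.1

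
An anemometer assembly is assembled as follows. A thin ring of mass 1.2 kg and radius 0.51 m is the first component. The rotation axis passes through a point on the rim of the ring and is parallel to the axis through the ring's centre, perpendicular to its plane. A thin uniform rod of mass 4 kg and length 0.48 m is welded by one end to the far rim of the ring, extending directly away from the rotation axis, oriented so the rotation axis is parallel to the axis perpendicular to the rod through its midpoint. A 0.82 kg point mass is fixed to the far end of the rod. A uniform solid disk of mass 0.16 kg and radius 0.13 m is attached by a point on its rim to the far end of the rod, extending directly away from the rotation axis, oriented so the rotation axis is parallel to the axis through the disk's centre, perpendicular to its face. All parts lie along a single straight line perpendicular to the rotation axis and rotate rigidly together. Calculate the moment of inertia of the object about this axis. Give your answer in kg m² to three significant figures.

Thin ring: I_cm = MR² = (1.2)(0.51)² = 0.31212 kg m²; centre at d = 0.51 m, so I = I_cm + Md² gives I = 0.31212 + (1.2)(0.51)² = 0.62424 kg m².
Thin rod: I_cm = (1/12)ML² = (1/12)(4)(0.48)² = 0.0768 kg m²; centre at d = 0.51 + 0.51 + 0.24 = 1.26 m, so I = I_cm + Md² gives I = 0.0768 + (4)(1.26)² = 6.4272 kg m².
Point mass: I_cm = 0; centre at d = 0.51 + 0.51 + 0.24 + 0.24 = 1.5 m, so I = I_cm + Md² gives I = 0 + (0.82)(1.5)² = 1.845 kg m².
Solid disk: I_cm = (1/2)MR² = (1/2)(0.16)(0.13)² = 0.001352 kg m²; centre at d = 0.51 + 0.51 + 0.24 + 0.24 + 0.13 = 1.63 m, so I = I_cm + Md² gives I = 0.001352 + (0.16)(1.63)² = 0.42646 kg m².
Total I = 0.62424 + 6.4272 + 1.845 + 0.42646 = 9.3229 kg m².

9.32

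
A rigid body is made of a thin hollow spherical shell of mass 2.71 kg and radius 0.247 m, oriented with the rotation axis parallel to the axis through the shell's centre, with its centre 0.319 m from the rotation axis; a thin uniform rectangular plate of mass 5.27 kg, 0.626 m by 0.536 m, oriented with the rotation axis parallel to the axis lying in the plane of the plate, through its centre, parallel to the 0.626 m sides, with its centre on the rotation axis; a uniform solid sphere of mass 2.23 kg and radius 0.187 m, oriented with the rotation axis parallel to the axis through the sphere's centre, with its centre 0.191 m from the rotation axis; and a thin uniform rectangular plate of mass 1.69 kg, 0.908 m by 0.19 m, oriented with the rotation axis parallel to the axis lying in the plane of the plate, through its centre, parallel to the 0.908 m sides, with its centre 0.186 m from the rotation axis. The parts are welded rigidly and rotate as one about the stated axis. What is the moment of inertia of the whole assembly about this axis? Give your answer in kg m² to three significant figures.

Spherical shell: I_cm = (2/3)MR² = (2/3)(2.71)(0.247)² = 0.11022 kg m²; centre at d = 0.319 m, so the parallel axis theorem gives I = 0.11022 + (2.71)(0.319)² = 0.386 kg m².
Rectangular plate: I_cm = (1/12)Mb² = (1/12)(5.27)(0.536)² = 0.12617 kg m²; axis through the centre, so I = 0.12617 kg m².
Solid sphere: I_cm = (2/5)MR² = (2/5)(2.23)(0.187)² = 0.031192 kg m²; centre at d = 0.191 m, so the parallel axis theorem gives I = 0.031192 + (2.23)(0.191)² = 0.11254 kg m².
Rectangular plate: I_cm = (1/12)Mb² = (1/12)(1.69)(0.19)² = 0.0050841 kg m²; centre at d = 0.186 m, so the parallel axis theorem gives I = 0.0050841 + (1.69)(0.186)² = 0.063551 kg m².
Total I = 0.386 + 0.12617 + 0.11254 + 0.063551 = 0.68826 kg m².

0.688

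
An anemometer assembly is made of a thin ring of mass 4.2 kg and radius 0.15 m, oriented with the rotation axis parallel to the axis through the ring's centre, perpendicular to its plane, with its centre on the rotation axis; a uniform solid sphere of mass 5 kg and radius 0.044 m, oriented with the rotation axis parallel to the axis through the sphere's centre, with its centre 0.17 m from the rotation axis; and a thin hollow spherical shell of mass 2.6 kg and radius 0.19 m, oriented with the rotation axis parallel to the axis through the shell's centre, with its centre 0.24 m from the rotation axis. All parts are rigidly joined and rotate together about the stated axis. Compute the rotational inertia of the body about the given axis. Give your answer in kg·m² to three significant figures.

0.455

Thin ring: I_cm = MR² = (4.2)(0.15)² = 0.0945 kg·m²; axis through the centre, so I = 0.0945 kg·m².
Solid sphere: I_cm = (2/5)MR² = (2/5)(5)(0.044)² = 0.003872 kg·m²; centre at d = 0.17 m, so I = I_cm + Md² gives I = 0.003872 + (5)(0.17)² = 0.14837 kg·m².
Spherical shell: I_cm = (2/3)MR² = (2/3)(2.6)(0.19)² = 0.062573 kg·m²; centre at d = 0.24 m, so I = I_cm + Md² gives I = 0.062573 + (2.6)(0.24)² = 0.21233 kg·m².
Total I = 0.0945 + 0.14837 + 0.21233 = 0.45521 kg·m².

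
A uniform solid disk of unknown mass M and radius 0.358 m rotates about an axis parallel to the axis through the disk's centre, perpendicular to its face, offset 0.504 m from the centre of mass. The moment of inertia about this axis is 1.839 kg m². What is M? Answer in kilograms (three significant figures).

5.78

I = I_cm + Md² = (1/2)MR² + Md² = M·[0.5·(0.358)² + (0.504)²] = M·0.3181.
So M = 1.839 / 0.3181 = 5.7812 kg.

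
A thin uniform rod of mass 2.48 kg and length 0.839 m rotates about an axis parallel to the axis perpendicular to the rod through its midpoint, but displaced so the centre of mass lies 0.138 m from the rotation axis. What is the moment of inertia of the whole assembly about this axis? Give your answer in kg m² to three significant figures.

I_cm = (1/12)ML² = (1/12)(2.48)(0.839)² = 0.14548 kg m²; centre at d = 0.138 m, so I = I_cm + Md² gives I = 0.14548 + (2.48)(0.138)² = 0.19271 kg m².

0.193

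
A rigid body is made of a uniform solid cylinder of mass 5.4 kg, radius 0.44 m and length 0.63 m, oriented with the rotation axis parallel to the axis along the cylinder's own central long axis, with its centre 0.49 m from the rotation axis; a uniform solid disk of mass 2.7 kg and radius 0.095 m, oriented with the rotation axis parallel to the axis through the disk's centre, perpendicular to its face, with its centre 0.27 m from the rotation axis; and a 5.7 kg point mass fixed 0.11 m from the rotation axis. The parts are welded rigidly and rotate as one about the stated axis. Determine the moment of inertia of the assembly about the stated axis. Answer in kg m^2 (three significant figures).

2.10

Solid cylinder: I_cm = (1/2)MR² = (1/2)(5.4)(0.44)² = 0.52272 kg m^2; centre at d = 0.49 m, so the parallel axis theorem gives I = 0.52272 + (5.4)(0.49)² = 1.8193 kg m^2.
Solid disk: I_cm = (1/2)MR² = (1/2)(2.7)(0.095)² = 0.012184 kg m^2; centre at d = 0.27 m, so the parallel axis theorem gives I = 0.012184 + (2.7)(0.27)² = 0.20901 kg m^2.
Point mass: I_cm = 0; centre at d = 0.11 m, so the parallel axis theorem gives I = 0 + (5.7)(0.11)² = 0.06897 kg m^2.
Total I = 1.8193 + 0.20901 + 0.06897 = 2.0972 kg m^2.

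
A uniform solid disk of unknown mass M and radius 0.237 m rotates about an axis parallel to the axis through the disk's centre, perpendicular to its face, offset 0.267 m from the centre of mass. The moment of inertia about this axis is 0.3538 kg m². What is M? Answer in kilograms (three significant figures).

I = I_cm + Md² = (1/2)MR² + Md² = M·[0.5·(0.237)² + (0.267)²] = M·0.099374.
So M = 0.3538 / 0.099374 = 3.5603 kg.

3.56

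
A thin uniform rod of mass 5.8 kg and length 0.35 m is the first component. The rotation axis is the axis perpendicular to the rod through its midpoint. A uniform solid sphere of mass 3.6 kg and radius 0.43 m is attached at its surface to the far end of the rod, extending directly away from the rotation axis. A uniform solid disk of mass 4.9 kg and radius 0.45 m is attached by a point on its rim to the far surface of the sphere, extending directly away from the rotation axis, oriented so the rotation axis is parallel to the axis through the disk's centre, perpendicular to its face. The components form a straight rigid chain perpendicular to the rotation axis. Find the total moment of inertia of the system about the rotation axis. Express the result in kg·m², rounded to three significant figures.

12.9

Thin rod: I_cm = (1/12)ML² = (1/12)(5.8)(0.35)² = 0.059208 kg·m²; axis through the centre, so I = 0.059208 kg·m².
Solid sphere: I_cm = (2/5)MR² = (2/5)(3.6)(0.43)² = 0.26626 kg·m²; centre at d = 0.175 + 0.43 = 0.605 m, so the parallel axis theorem gives I = 0.26626 + (3.6)(0.605)² = 1.5839 kg·m².
Solid disk: I_cm = (1/2)MR² = (1/2)(4.9)(0.45)² = 0.49613 kg·m²; centre at d = 0.175 + 0.43 + 0.43 + 0.45 = 1.485 m, so the parallel axis theorem gives I = 0.49613 + (4.9)(1.485)² = 11.302 kg·m².
Total I = 0.059208 + 1.5839 + 11.302 = 12.945 kg·m².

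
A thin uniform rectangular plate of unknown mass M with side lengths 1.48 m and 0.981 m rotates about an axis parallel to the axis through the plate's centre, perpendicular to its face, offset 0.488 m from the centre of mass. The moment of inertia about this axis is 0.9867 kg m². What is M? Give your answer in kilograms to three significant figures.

I = I_cm + Md² = (1/12)M(a²+b²) + Md² = M·[0.0833333·[(1.48)² + (0.981)²] + (0.488)²] = M·0.50087.
So M = 0.9867 / 0.50087 = 1.97 kg.

1.97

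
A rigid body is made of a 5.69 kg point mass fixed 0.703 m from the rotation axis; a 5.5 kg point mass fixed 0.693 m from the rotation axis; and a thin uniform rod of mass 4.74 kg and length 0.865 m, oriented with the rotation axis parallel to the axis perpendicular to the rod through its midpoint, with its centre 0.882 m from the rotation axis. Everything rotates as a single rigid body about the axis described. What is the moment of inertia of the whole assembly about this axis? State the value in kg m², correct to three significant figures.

9.44

Point mass: I_cm = 0; centre at d = 0.703 m, so I = I_cm + Md² gives I = 0 + (5.69)(0.703)² = 2.812 kg m².
Point mass: I_cm = 0; centre at d = 0.693 m, so I = I_cm + Md² gives I = 0 + (5.5)(0.693)² = 2.6414 kg m².
Thin rod: I_cm = (1/12)ML² = (1/12)(4.74)(0.865)² = 0.29555 kg m²; centre at d = 0.882 m, so I = I_cm + Md² gives I = 0.29555 + (4.74)(0.882)² = 3.9829 kg m².
Total I = 2.812 + 2.6414 + 3.9829 = 9.4363 kg m².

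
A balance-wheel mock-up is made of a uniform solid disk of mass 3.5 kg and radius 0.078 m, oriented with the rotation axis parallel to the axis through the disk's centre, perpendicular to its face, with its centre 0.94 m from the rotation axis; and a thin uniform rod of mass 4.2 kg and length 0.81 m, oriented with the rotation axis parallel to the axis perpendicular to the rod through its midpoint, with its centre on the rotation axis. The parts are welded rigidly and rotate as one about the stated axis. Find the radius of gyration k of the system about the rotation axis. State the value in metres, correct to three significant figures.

0.658

Solid disk: I_cm = (1/2)MR² = (1/2)(3.5)(0.078)² = 0.010647 kg·m²; centre at d = 0.94 m, so I = I_cm + Md² gives I = 0.010647 + (3.5)(0.94)² = 3.1032 kg·m².
Thin rod: I_cm = (1/12)ML² = (1/12)(4.2)(0.81)² = 0.22964 kg·m²; axis through the centre, so I = 0.22964 kg·m².
Total I = 3.3329 kg·m²; total mass M = 7.7 kg.
k = √(I/M) = √(3.3329/7.7) = 0.65791 m.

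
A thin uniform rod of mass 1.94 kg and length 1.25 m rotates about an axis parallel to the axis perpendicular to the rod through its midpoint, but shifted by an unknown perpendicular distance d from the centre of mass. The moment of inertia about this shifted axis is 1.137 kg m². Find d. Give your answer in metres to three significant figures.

About the centre-of-mass axis, I_cm = (1/12)ML² = (1/12)(1.94)(1.25)² = 0.2526 kg m².
Parallel axis theorem: I = I_cm + Md², so Md² = 1.137 − 0.2526 = 0.8844 kg m².
d = √(0.8844 / 1.94) = 0.67518 m.

0.675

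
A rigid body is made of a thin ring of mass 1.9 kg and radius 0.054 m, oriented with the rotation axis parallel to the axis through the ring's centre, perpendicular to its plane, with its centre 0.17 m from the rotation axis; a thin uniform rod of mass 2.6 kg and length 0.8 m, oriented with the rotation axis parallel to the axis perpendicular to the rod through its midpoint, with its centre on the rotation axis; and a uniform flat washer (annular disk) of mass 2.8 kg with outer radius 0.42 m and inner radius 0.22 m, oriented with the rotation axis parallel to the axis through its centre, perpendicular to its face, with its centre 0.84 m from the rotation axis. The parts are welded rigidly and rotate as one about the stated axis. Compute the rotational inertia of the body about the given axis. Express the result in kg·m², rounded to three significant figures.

2.49

Thin ring: I_cm = MR² = (1.9)(0.054)² = 0.0055404 kg·m²; centre at d = 0.17 m, so I = I_cm + Md² gives I = 0.0055404 + (1.9)(0.17)² = 0.06045 kg·m².
Thin rod: I_cm = (1/12)ML² = (1/12)(2.6)(0.8)² = 0.13867 kg·m²; axis through the centre, so I = 0.13867 kg·m².
Annular disk: I_cm = (1/2)M(R²+r²) = (1/2)(2.8)[(0.42)² + (0.22)²] = 0.31472 kg·m²; centre at d = 0.84 m, so I = I_cm + Md² gives I = 0.31472 + (2.8)(0.84)² = 2.2904 kg·m².
Total I = 0.06045 + 0.13867 + 2.2904 = 2.4895 kg·m².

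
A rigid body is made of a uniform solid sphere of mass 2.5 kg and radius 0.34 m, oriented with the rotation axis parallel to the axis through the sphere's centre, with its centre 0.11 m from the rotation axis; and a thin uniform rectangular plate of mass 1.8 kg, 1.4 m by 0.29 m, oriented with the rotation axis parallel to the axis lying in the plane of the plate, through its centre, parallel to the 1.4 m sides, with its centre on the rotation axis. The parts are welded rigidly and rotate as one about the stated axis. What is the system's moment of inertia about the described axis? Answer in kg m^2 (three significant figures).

0.158

Solid sphere: I_cm = (2/5)MR² = (2/5)(2.5)(0.34)² = 0.1156 kg m^2; centre at d = 0.11 m, so the parallel axis theorem gives I = 0.1156 + (2.5)(0.11)² = 0.14585 kg m^2.
Rectangular plate: I_cm = (1/12)Mb² = (1/12)(1.8)(0.29)² = 0.012615 kg m^2; axis through the centre, so I = 0.012615 kg m^2.
Total I = 0.14585 + 0.012615 = 0.15847 kg m^2.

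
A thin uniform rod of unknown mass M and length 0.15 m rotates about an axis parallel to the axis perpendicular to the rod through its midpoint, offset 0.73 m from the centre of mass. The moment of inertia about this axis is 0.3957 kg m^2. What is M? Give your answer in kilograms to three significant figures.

I = I_cm + Md² = (1/12)ML² + Md² = M·[0.0833333·(0.15)² + (0.73)²] = M·0.53477.
So M = 0.3957 / 0.53477 = 0.73994 kg.

0.740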